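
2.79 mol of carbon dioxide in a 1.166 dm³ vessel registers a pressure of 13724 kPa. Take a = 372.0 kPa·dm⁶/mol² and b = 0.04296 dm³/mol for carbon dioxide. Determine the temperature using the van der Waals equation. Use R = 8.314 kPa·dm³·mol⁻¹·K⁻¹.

T ≈ 715.0 K

T = (P + a n²/V²)(V − nb)/(nR)
P + a n²/V² = 13724 + (372.0)(2.79)²/(1.166)² = 15854 kPa
V − nb = 1.166 − (2.79)(0.04296) = 1.0461 dm³
T = (15854)(1.0461)/((2.79)(8.314)) = 715.0 K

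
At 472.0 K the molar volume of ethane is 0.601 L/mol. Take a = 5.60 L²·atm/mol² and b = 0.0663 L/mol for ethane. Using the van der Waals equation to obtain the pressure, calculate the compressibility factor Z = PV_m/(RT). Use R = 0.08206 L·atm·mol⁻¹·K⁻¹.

Z ≈ 0.8834

P = RT/(V_m − b) − a/V_m² = (0.08206)(472.0)/(0.601 − 0.0663) − 5.60/(0.601)²
  = 38.732/0.53470 − 15.504 = 72.437 − 15.504 = 56.933 atm
Z = PV_m/(RT) = (56.933)(0.601)/((0.08206)(472.0)) = 34.217/38.732 = 0.8834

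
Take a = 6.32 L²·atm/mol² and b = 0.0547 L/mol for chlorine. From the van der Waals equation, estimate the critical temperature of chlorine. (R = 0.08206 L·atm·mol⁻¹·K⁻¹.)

T_c ≈ 417.2 K

For a van der Waals gas, T_c = 8a/(27Rb).
T_c = 8×6.32/(27×0.08206×0.0547) = 50.560/0.12119 = 417.2 K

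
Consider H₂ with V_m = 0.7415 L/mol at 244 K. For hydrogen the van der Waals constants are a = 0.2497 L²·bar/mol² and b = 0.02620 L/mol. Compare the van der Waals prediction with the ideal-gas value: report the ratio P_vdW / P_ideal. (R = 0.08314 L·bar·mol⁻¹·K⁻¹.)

Ideal: P_ideal = RT/V_m = (0.08314)(244)/0.7415 = 27.3583 bar
vdW: P = RT/(V_m − b) − a/V_m² = 20.2862/0.715300 − 0.2497/0.549822 = 28.3604 − 0.454147 = 27.9063 bar
Ratio = 27.9063/27.3583 = 1.020

P_vdW / P_ideal ≈ 1.020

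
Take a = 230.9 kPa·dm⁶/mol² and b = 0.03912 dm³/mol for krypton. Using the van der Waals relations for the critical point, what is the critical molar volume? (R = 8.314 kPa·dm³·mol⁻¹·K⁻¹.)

For a van der Waals gas, V_m,c = 3b.
V_m,c = 3×0.03912 = 0.1174 dm³/mol

V_m,c ≈ 0.1174 dm³/mol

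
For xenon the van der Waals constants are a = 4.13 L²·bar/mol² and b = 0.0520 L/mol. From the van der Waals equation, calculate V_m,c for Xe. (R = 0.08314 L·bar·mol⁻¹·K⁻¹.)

V_m,c ≈ 0.1560 L/mol

For a van der Waals gas, V_m,c = 3b.
V_m,c = 3×0.0520 = 0.1560 L/mol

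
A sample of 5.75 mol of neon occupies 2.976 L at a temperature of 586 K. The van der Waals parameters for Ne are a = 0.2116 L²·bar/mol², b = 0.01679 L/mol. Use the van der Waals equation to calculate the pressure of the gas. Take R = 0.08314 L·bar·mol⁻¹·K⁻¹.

P ≈ 96.50 bar

P = nRT/(V − nb) − a n²/V²
nRT/(V − nb) = (5.75)(0.08314)(586)/(2.976 − 5.75×0.01679) = 280.14/2.8795 = 97.288 bar
a n²/V² = (0.2116)(5.75)²/(2.976)² = 0.78992 bar
P = 97.288 − 0.78992 = 96.50 bar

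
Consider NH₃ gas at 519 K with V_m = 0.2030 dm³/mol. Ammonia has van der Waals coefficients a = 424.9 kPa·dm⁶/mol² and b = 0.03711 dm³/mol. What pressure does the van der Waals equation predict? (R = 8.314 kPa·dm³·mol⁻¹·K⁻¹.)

P = RT/(V_m − b) − a/V_m²
RT/(V_m − b) = (8.314)(519)/(0.2030 − 0.03711) = 4315.0/0.16589 = 26011 kPa
a/V_m² = 424.9/(0.2030)² = 10311 kPa
P = 26011 − 10311 = 15700 kPa

P ≈ 15700 kPa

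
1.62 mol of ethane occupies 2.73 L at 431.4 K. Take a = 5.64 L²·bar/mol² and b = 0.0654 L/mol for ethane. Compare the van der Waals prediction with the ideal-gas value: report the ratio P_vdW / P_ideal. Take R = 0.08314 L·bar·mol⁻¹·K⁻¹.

Ideal: P_ideal = nRT/V = (1.62)(0.08314)(431.4)/2.73 = 21.2835 bar
vdW: P = nRT/(V − nb) − a n²/V² = 58.1039/2.62405 − 14.8016/7.45290 = 22.1428 − 1.98602 = 20.1568 bar
Ratio = 20.1568/21.2835 = 0.9471

P_vdW / P_ideal ≈ 0.9471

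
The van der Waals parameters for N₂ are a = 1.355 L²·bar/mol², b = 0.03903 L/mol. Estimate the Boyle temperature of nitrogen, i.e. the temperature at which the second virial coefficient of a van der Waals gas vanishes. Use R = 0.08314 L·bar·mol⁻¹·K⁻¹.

For a van der Waals gas the second virial coefficient B₂ = b − a/(RT) vanishes at T_B = a/(Rb).
T_B = 1.355/(0.08314×0.03903) = 1.355/0.0032450 = 417.6 K

T_B ≈ 417.6 K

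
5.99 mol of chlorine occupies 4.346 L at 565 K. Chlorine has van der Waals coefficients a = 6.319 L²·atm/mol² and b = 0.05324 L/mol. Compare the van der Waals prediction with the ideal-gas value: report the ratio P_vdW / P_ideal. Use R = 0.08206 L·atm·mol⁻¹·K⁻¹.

P_vdW / P_ideal ≈ 0.8913

Ideal: P_ideal = nRT/V = (5.99)(0.08206)(565)/4.346 = 63.9024 atm
vdW: P = nRT/(V − nb) − a n²/V² = 277.720/4.02709 − 226.726/18.8877 = 68.9629 − 12.0039 = 56.9590 atm
Ratio = 56.9590/63.9024 = 0.8913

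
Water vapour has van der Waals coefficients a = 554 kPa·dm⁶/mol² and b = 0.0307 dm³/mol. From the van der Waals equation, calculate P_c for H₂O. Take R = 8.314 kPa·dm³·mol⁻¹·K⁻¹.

P_c ≈ 21771 kPa

For a van der Waals gas, P_c = a/(27b²).
P_c = 554/(27×(0.0307)²) = 554/0.025447 = 21771 kPa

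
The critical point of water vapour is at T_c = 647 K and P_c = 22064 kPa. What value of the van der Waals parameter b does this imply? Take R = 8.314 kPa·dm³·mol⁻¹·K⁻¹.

From T_c = 8a/(27Rb) and P_c = a/(27b²): b = R T_c/(8 P_c).
b = (8.314)(647)/(8×22064) = 5379.2/176512 = 0.03047 dm³/mol

b ≈ 0.03047 dm³/mol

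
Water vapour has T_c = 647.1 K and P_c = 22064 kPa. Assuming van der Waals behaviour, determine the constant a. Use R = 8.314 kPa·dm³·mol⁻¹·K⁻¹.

From T_c = 8a/(27Rb) and P_c = a/(27b²): a = 27 R² T_c²/(64 P_c).
a = 27×(8.314)²×(647.1)²/(64×22064) = 781495720/1412096 = 553.4 kPa·dm⁶/mol²

a ≈ 553.4 kPa·dm⁶/mol²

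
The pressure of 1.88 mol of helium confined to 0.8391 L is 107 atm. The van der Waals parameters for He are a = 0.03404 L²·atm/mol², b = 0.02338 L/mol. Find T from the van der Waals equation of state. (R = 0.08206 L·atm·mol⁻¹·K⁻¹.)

T = (P + a n²/V²)(V − nb)/(nR)
P + a n²/V² = 107 + (0.03404)(1.88)²/(0.8391)² = 107.17 atm
V − nb = 0.8391 − (1.88)(0.02338) = 0.79515 L
T = (107.17)(0.79515)/((1.88)(0.08206)) = 552.4 K

T ≈ 552.4 K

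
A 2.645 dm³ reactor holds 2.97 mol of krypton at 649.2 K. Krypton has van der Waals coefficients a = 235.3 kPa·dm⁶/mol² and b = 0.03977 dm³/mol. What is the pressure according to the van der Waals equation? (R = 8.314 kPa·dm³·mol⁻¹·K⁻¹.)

P = nRT/(V − nb) − a n²/V²
nRT/(V − nb) = (2.97)(8.314)(649.2)/(2.645 − 2.97×0.03977) = 16030/2.5269 = 6343.7 kPa
a n²/V² = (235.3)(2.97)²/(2.645)² = 296.68 kPa
P = 6343.7 − 296.68 = 6047 kPa

P ≈ 6047 kPa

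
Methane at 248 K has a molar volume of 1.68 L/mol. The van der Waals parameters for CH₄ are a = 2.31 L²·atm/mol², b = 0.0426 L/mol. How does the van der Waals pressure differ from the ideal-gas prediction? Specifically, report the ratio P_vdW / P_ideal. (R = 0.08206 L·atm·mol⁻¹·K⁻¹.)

Ideal: P_ideal = RT/V_m = (0.08206)(248)/1.68 = 12.1136 atm
vdW: P = RT/(V_m − b) − a/V_m² = 20.3509/1.63740 − 2.31/2.82240 = 12.4288 − 0.818452 = 11.6103 atm
Ratio = 11.6103/12.1136 = 0.9585

P_vdW / P_ideal ≈ 0.9585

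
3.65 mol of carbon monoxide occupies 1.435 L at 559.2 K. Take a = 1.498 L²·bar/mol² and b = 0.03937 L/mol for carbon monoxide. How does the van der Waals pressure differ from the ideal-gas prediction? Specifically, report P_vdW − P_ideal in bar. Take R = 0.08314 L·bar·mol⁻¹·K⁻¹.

ΔP ≈ 3.47 bar

Ideal: P_ideal = nRT/V = (3.65)(0.08314)(559.2)/1.435 = 118.255 bar
vdW: P = nRT/(V − nb) − a n²/V² = 169.695/1.29130 − 19.9571/2.05923 = 131.414 − 9.69154 = 121.722 bar
ΔP = 121.722 − 118.255 = 3.47 bar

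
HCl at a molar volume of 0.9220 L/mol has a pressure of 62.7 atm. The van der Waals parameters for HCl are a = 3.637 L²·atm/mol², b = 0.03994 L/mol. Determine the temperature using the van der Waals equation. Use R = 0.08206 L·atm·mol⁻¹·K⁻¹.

T ≈ 719.9 K

T = (P + a/V_m²)(V_m − b)/R
P + a/V_m² = 62.7 + 3.637/(0.9220)² = 66.978 atm
V_m − b = 0.9220 − 0.03994 = 0.88206 L/mol
T = (66.978)(0.88206)/0.08206 = 719.9 K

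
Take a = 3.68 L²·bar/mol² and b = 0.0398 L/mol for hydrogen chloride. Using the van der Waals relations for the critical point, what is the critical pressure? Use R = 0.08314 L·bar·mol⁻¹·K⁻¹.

For a van der Waals gas, P_c = a/(27b²).
P_c = 3.68/(27×(0.0398)²) = 3.68/0.042769 = 86.04 bar

P_c ≈ 86.04 bar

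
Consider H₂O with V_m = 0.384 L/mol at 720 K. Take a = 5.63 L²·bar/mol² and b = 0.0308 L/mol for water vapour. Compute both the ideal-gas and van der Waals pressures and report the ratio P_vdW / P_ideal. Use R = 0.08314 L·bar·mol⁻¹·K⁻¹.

P_vdW / P_ideal ≈ 0.8423

Ideal: P_ideal = RT/V_m = (0.08314)(720)/0.384 = 155.888 bar
vdW: P = RT/(V_m − b) − a/V_m² = 59.8608/0.353200 − 5.63/0.147456 = 169.481 − 38.1809 = 131.300 bar
Ratio = 131.300/155.888 = 0.8423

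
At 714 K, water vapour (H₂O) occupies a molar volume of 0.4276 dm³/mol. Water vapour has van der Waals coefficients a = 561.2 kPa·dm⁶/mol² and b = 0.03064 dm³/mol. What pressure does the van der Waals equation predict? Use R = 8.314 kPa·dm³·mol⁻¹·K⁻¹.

P ≈ 11885 kPa

P = RT/(V_m − b) − a/V_m²
RT/(V_m − b) = (8.314)(714)/(0.4276 − 0.03064) = 5936.2/0.39696 = 14954 kPa
a/V_m² = 561.2/(0.4276)² = 3069.3 kPa
P = 14954 − 3069.3 = 11885 kPa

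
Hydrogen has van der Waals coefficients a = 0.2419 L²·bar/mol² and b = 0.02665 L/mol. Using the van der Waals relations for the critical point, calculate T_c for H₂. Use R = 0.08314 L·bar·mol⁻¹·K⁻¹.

T_c ≈ 32.35 K

For a van der Waals gas, T_c = 8a/(27Rb).
T_c = 8×0.2419/(27×0.08314×0.02665) = 1.9352/0.059823 = 32.35 K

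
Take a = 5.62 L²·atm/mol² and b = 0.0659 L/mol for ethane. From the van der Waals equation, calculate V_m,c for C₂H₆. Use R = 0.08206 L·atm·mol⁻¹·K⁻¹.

V_m,c ≈ 0.1977 L/mol

For a van der Waals gas, V_m,c = 3b.
V_m,c = 3×0.0659 = 0.1977 L/mol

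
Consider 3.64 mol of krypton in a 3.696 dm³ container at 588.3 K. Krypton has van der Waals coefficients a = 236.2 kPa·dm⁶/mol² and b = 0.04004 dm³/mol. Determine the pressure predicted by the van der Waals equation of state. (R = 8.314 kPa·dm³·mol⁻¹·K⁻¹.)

P ≈ 4786 kPa

P = nRT/(V − nb) − a n²/V²
nRT/(V − nb) = (3.64)(8.314)(588.3)/(3.696 − 3.64×0.04004) = 17804/3.5503 = 5014.8 kPa
a n²/V² = (236.2)(3.64)²/(3.696)² = 229.10 kPa
P = 5014.8 − 229.10 = 4786 kPa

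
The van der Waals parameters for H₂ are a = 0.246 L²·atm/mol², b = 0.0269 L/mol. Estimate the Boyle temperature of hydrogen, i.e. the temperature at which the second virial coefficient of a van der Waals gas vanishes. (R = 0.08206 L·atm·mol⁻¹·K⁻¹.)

T_B ≈ 111.4 K

For a van der Waals gas the second virial coefficient B₂ = b − a/(RT) vanishes at T_B = a/(Rb).
T_B = 0.246/(0.08206×0.0269) = 0.246/0.0022074 = 111.4 K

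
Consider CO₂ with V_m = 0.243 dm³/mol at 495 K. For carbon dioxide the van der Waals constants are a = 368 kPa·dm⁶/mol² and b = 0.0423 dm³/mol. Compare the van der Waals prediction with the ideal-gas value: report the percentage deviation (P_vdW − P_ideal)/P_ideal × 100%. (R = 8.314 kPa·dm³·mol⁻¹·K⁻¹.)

-15.72 %

Ideal: P_ideal = RT/V_m = (8.314)(495)/0.243 = 16935.9 kPa
vdW: P = RT/(V_m − b) − a/V_m² = 4115.43/0.200700 − 368/0.0590490 = 20505.4 − 6232.11 = 14273.3 kPa
% deviation = (14273.3 − 16935.9)/16935.9 × 100% = -15.72%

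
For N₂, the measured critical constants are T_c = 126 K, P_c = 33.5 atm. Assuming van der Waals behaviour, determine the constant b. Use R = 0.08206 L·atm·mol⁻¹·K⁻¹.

From T_c = 8a/(27Rb) and P_c = a/(27b²): b = R T_c/(8 P_c).
b = (0.08206)(126)/(8×33.5) = 10.340/268.00 = 0.03858 L/mol

b ≈ 0.03858 L/mol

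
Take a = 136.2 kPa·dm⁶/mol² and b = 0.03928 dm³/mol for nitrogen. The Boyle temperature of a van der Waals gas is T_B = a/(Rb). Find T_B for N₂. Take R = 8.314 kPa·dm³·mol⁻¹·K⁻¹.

For a van der Waals gas the second virial coefficient B₂ = b − a/(RT) vanishes at T_B = a/(Rb).
T_B = 136.2/(8.314×0.03928) = 136.2/0.32657 = 417.1 K

T_B ≈ 417.1 K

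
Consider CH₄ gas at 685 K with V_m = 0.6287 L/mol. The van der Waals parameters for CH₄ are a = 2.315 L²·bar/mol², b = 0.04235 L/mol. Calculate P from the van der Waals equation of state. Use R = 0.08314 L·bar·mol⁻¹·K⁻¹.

P ≈ 91.27 bar

P = RT/(V_m − b) − a/V_m²
RT/(V_m − b) = (0.08314)(685)/(0.6287 − 0.04235) = 56.951/0.58635 = 97.128 bar
a/V_m² = 2.315/(0.6287)² = 5.8568 bar
P = 97.128 − 5.8568 = 91.27 bar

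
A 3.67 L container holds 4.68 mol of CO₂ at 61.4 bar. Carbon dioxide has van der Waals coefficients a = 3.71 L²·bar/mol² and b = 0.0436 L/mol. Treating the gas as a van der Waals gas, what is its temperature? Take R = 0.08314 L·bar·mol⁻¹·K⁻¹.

T = (P + a n²/V²)(V − nb)/(nR)
P + a n²/V² = 61.4 + (3.71)(4.68)²/(3.67)² = 67.433 bar
V − nb = 3.67 − (4.68)(0.0436) = 3.4660 L
T = (67.433)(3.4660)/((4.68)(0.08314)) = 600.7 K

T ≈ 600.7 K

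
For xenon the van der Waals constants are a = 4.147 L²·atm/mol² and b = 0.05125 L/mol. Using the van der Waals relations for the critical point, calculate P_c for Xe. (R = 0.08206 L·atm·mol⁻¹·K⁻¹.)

P_c ≈ 58.48 atm

For a van der Waals gas, P_c = a/(27b²).
P_c = 4.147/(27×(0.05125)²) = 4.147/0.070917 = 58.48 atm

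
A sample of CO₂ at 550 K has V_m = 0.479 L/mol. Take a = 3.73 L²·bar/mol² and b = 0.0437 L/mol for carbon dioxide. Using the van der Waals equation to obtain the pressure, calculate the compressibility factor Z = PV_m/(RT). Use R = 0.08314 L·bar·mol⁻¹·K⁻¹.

Z ≈ 0.9301

P = RT/(V_m − b) − a/V_m² = (0.08314)(550)/(0.479 − 0.0437) − 3.73/(0.479)²
  = 45.727/0.43530 − 16.257 = 105.05 − 16.257 = 88.79 bar
Z = PV_m/(RT) = (88.79)(0.479)/((0.08314)(550)) = 42.530/45.727 = 0.9301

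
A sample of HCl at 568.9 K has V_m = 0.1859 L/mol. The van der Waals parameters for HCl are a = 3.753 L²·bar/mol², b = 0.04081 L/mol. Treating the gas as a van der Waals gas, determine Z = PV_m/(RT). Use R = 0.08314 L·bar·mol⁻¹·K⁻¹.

Z ≈ 0.8544

P = RT/(V_m − b) − a/V_m² = (0.08314)(568.9)/(0.1859 − 0.04081) − 3.753/(0.1859)²
  = 47.298/0.14509 − 108.60 = 325.99 − 108.60 = 217.39 bar
Z = PV_m/(RT) = (217.39)(0.1859)/((0.08314)(568.9)) = 40.413/47.298 = 0.8544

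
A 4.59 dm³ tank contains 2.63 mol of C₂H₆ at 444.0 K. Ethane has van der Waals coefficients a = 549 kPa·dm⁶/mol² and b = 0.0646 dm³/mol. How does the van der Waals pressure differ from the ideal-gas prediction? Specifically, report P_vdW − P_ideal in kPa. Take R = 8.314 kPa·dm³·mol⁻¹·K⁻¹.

Ideal: P_ideal = nRT/V = (2.63)(8.314)(444.0)/4.59 = 2115.13 kPa
vdW: P = nRT/(V − nb) − a n²/V² = 9708.42/4.42010 − 3797.38/21.0681 = 2196.43 − 180.243 = 2016.19 kPa
ΔP = 2016.19 − 2115.13 = -98.9 kPa

ΔP ≈ -98.9 kPa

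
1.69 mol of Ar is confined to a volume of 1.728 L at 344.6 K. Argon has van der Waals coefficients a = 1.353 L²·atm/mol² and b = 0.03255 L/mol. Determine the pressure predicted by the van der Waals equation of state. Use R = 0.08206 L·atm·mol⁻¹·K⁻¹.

P = nRT/(V − nb) − a n²/V²
nRT/(V − nb) = (1.69)(0.08206)(344.6)/(1.728 − 1.69×0.03255) = 47.790/1.6730 = 28.565 atm
a n²/V² = (1.353)(1.69)²/(1.728)² = 1.2941 atm
P = 28.565 − 1.2941 = 27.27 atm

P ≈ 27.27 atm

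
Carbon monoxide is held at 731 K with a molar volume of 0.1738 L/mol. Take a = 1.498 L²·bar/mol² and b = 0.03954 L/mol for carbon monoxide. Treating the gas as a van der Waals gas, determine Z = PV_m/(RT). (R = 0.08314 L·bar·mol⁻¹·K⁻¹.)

Z ≈ 1.153

P = RT/(V_m − b) − a/V_m² = (0.08314)(731)/(0.1738 − 0.03954) − 1.498/(0.1738)²
  = 60.775/0.13426 − 49.592 = 452.67 − 49.592 = 403.08 bar
Z = PV_m/(RT) = (403.08)(0.1738)/((0.08314)(731)) = 70.055/60.775 = 1.153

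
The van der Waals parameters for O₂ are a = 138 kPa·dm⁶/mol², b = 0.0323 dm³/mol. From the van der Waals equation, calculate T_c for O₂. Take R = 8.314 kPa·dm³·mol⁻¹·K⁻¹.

For a van der Waals gas, T_c = 8a/(27Rb).
T_c = 8×138/(27×8.314×0.0323) = 1104.0/7.2506 = 152.3 K

T_c ≈ 152.3 K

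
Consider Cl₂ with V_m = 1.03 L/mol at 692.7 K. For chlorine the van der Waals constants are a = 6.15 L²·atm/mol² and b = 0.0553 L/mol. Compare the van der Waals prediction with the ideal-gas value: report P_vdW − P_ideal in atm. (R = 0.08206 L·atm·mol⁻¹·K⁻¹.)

Ideal: P_ideal = RT/V_m = (0.08206)(692.7)/1.03 = 55.1873 atm
vdW: P = RT/(V_m − b) − a/V_m² = 56.8430/0.974700 − 6.15/1.06090 = 58.3185 − 5.79696 = 52.5215 atm
ΔP = 52.5215 − 55.1873 = -2.666 atm

ΔP ≈ -2.666 atm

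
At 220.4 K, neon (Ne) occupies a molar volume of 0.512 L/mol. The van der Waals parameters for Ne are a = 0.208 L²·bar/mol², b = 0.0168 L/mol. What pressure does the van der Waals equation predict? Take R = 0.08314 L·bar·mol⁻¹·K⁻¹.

P = RT/(V_m − b) − a/V_m²
RT/(V_m − b) = (0.08314)(220.4)/(0.512 − 0.0168) = 18.324/0.49520 = 37.003 bar
a/V_m² = 0.208/(0.512)² = 0.79346 bar
P = 37.003 − 0.79346 = 36.21 bar

P ≈ 36.21 bar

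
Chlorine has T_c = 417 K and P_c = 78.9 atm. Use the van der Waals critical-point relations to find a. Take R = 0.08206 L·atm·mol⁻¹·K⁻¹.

a ≈ 6.261 L²·atm/mol²

From T_c = 8a/(27Rb) and P_c = a/(27b²): a = 27 R² T_c²/(64 P_c).
a = 27×(0.08206)²×(417)²/(64×78.9) = 31615/5049.6 = 6.261 L²·atm/mol²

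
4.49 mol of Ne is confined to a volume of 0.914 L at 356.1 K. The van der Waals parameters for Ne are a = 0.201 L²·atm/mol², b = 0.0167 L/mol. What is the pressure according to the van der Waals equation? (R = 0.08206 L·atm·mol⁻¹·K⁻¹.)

P = nRT/(V − nb) − a n²/V²
nRT/(V − nb) = (4.49)(0.08206)(356.1)/(0.914 − 4.49×0.0167) = 131.20/0.83902 = 156.37 atm
a n²/V² = (0.201)(4.49)²/(0.914)² = 4.8506 atm
P = 156.37 − 4.8506 = 151.5 atm

P ≈ 151.5 atm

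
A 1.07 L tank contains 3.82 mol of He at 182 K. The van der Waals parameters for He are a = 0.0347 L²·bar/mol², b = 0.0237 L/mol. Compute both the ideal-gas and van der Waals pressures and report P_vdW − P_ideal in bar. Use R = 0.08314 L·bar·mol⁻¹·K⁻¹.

Ideal: P_ideal = nRT/V = (3.82)(0.08314)(182)/1.07 = 54.0208 bar
vdW: P = nRT/(V − nb) − a n²/V² = 57.8023/0.979466 − 0.506356/1.14490 = 59.0141 − 0.442271 = 58.5718 bar
ΔP = 58.5718 − 54.0208 = 4.551 bar

ΔP ≈ 4.551 bar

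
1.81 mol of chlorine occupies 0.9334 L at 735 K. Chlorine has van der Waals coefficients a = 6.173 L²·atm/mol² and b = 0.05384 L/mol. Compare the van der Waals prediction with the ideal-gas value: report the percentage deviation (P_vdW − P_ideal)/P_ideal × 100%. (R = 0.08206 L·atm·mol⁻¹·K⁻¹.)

Ideal: P_ideal = nRT/V = (1.81)(0.08206)(735)/0.9334 = 116.958 atm
vdW: P = nRT/(V − nb) − a n²/V² = 109.169/0.835950 − 20.2234/0.871236 = 130.593 − 23.2123 = 107.381 atm
% deviation = (107.381 − 116.958)/116.958 × 100% = -8.19%

-8.19 %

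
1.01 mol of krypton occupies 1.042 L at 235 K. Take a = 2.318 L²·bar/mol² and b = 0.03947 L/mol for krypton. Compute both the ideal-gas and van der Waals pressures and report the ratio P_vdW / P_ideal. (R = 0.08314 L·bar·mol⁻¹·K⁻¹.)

Ideal: P_ideal = nRT/V = (1.01)(0.08314)(235)/1.042 = 18.9379 bar
vdW: P = nRT/(V − nb) − a n²/V² = 19.7333/1.00214 − 2.36459/1.08576 = 19.6912 − 2.17782 = 17.5134 bar
Ratio = 17.5134/18.9379 = 0.9248

P_vdW / P_ideal ≈ 0.9248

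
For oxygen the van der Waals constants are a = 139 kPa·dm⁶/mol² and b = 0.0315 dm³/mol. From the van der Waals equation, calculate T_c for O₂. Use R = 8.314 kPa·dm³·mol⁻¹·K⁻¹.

T_c ≈ 157.3 K

For a van der Waals gas, T_c = 8a/(27Rb).
T_c = 8×139/(27×8.314×0.0315) = 1112.0/7.0711 = 157.3 K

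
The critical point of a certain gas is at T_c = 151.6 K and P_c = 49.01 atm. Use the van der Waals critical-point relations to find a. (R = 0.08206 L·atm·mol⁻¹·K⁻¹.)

From T_c = 8a/(27Rb) and P_c = a/(27b²): a = 27 R² T_c²/(64 P_c).
a = 27×(0.08206)²×(151.6)²/(64×49.01) = 4178.5/3136.6 = 1.332 L²·atm/mol²

a ≈ 1.332 L²·atm/mol²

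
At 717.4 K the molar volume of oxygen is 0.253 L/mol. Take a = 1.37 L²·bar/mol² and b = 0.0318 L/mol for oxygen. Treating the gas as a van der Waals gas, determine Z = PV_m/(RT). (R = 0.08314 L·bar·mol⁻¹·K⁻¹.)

P = RT/(V_m − b) − a/V_m² = (0.08314)(717.4)/(0.253 − 0.0318) − 1.37/(0.253)²
  = 59.645/0.22120 − 21.403 = 269.64 − 21.403 = 248.24 bar
Z = PV_m/(RT) = (248.24)(0.253)/((0.08314)(717.4)) = 62.805/59.645 = 1.053

Z ≈ 1.053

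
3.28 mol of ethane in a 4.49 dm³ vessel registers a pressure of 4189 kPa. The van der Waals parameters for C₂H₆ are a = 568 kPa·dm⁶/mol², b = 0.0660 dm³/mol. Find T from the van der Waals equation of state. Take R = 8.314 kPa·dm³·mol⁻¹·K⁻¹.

T ≈ 704.0 K

T = (P + a n²/V²)(V − nb)/(nR)
P + a n²/V² = 4189 + (568)(3.28)²/(4.49)² = 4492.1 kPa
V − nb = 4.49 − (3.28)(0.0660) = 4.2735 dm³
T = (4492.1)(4.2735)/((3.28)(8.314)) = 704.0 K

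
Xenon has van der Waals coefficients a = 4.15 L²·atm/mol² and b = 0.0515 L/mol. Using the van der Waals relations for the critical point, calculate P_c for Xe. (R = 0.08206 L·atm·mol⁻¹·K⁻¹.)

P_c ≈ 57.95 atm

For a van der Waals gas, P_c = a/(27b²).
P_c = 4.15/(27×(0.0515)²) = 4.15/0.071611 = 57.95 atm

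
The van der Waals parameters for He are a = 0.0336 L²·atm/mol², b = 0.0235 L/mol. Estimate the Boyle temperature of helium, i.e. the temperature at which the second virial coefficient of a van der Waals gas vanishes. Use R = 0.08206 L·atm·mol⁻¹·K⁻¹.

T_B ≈ 17.42 K

For a van der Waals gas the second virial coefficient B₂ = b − a/(RT) vanishes at T_B = a/(Rb).
T_B = 0.0336/(0.08206×0.0235) = 0.0336/0.0019284 = 17.42 K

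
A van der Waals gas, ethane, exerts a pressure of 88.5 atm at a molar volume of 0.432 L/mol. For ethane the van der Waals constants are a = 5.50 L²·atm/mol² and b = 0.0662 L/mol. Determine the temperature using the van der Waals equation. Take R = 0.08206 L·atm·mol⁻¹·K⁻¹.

T = (P + a/V_m²)(V_m − b)/R
P + a/V_m² = 88.5 + 5.50/(0.432)² = 117.97 atm
V_m − b = 0.432 − 0.0662 = 0.36580 L/mol
T = (117.97)(0.36580)/0.08206 = 525.9 K

T ≈ 525.9 K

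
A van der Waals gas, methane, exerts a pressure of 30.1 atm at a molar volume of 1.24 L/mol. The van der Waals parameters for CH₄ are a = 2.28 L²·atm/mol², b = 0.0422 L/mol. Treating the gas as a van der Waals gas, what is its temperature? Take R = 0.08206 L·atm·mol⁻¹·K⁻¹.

T ≈ 461.0 K

T = (P + a/V_m²)(V_m − b)/R
P + a/V_m² = 30.1 + 2.28/(1.24)² = 31.583 atm
V_m − b = 1.24 − 0.0422 = 1.1978 L/mol
T = (31.583)(1.1978)/0.08206 = 461.0 K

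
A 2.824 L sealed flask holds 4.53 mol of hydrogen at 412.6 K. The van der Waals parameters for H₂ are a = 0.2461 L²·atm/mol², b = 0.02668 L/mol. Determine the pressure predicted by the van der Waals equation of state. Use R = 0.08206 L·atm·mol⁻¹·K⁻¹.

P ≈ 56.11 atm

P = nRT/(V − nb) − a n²/V²
nRT/(V − nb) = (4.53)(0.08206)(412.6)/(2.824 − 4.53×0.02668) = 153.38/2.7031 = 56.742 atm
a n²/V² = (0.2461)(4.53)²/(2.824)² = 0.63326 atm
P = 56.742 − 0.63326 = 56.11 atm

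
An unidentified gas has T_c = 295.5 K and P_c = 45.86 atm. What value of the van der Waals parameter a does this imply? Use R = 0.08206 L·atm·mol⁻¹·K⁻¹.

a ≈ 5.409 L²·atm/mol²

From T_c = 8a/(27Rb) and P_c = a/(27b²): a = 27 R² T_c²/(64 P_c).
a = 27×(0.08206)²×(295.5)²/(64×45.86) = 15876/2935.0 = 5.409 L²·atm/mol²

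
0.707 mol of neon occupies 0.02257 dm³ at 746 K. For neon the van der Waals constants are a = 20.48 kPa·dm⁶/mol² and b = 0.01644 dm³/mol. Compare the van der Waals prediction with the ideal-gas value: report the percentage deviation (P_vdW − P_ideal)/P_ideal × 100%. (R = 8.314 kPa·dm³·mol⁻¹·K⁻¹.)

Ideal: P_ideal = nRT/V = (0.707)(8.314)(746)/0.02257 = 194284 kPa
vdW: P = nRT/(V − nb) − a n²/V² = 4384.99/0.0109469 − 10.2369/0.000509405 = 400569 − 20095.8 = 380473 kPa
% deviation = (380473 − 194284)/194284 × 100% = 95.83%

95.83 %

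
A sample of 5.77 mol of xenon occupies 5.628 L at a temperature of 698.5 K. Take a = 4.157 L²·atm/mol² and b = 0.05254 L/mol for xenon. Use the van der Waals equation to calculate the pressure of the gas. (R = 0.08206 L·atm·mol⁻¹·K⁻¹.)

P = nRT/(V − nb) − a n²/V²
nRT/(V − nb) = (5.77)(0.08206)(698.5)/(5.628 − 5.77×0.05254) = 330.73/5.3248 = 62.111 atm
a n²/V² = (4.157)(5.77)²/(5.628)² = 4.3694 atm
P = 62.111 − 4.3694 = 57.74 atm

P ≈ 57.74 atm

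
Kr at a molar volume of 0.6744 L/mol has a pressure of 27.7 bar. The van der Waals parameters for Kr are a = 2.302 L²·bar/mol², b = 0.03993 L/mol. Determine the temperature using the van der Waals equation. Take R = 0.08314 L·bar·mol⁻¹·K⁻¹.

T = (P + a/V_m²)(V_m − b)/R
P + a/V_m² = 27.7 + 2.302/(0.6744)² = 32.761 bar
V_m − b = 0.6744 − 0.03993 = 0.63447 L/mol
T = (32.761)(0.63447)/0.08314 = 250.0 K

T ≈ 250.0 K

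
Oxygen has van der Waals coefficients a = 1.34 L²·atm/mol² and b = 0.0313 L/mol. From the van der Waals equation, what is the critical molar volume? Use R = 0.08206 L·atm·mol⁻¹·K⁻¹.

V_m,c ≈ 0.09390 L/mol

For a van der Waals gas, V_m,c = 3b.
V_m,c = 3×0.0313 = 0.09390 L/mol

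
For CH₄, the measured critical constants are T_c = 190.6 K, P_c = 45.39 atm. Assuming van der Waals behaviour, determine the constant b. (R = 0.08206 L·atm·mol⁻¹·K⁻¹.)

b ≈ 0.04307 L/mol

From T_c = 8a/(27Rb) and P_c = a/(27b²): b = R T_c/(8 P_c).
b = (0.08206)(190.6)/(8×45.39) = 15.641/363.12 = 0.04307 L/mol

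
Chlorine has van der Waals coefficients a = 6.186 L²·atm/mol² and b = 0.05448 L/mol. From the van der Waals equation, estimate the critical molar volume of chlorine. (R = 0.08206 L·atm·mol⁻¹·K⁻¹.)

V_m,c ≈ 0.1634 L/mol

For a van der Waals gas, V_m,c = 3b.
V_m,c = 3×0.05448 = 0.1634 L/mol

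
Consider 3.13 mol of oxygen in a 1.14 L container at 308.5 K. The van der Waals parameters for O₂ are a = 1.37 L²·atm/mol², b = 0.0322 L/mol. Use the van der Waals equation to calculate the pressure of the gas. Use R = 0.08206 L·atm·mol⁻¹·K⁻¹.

P ≈ 65.92 atm

P = nRT/(V − nb) − a n²/V²
nRT/(V − nb) = (3.13)(0.08206)(308.5)/(1.14 − 3.13×0.0322) = 79.238/1.0392 = 76.249 atm
a n²/V² = (1.37)(3.13)²/(1.14)² = 10.328 atm
P = 76.249 − 10.328 = 65.92 atm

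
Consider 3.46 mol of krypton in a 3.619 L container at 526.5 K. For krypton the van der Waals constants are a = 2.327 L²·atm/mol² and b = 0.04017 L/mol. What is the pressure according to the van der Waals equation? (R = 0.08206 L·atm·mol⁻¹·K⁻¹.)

P = nRT/(V − nb) − a n²/V²
nRT/(V − nb) = (3.46)(0.08206)(526.5)/(3.619 − 3.46×0.04017) = 149.49/3.4800 = 42.957 atm
a n²/V² = (2.327)(3.46)²/(3.619)² = 2.1270 atm
P = 42.957 − 2.1270 = 40.83 atm

P ≈ 40.83 atm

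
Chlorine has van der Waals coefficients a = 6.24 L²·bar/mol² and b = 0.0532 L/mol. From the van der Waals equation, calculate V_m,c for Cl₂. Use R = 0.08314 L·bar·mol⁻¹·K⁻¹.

For a van der Waals gas, V_m,c = 3b.
V_m,c = 3×0.0532 = 0.1596 L/mol

V_m,c ≈ 0.1596 L/mol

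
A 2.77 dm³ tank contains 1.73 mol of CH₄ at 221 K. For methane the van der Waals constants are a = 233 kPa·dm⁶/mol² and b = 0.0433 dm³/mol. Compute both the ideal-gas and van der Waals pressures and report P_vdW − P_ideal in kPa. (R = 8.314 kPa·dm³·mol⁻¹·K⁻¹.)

ΔP ≈ -59.0 kPa

Ideal: P_ideal = nRT/V = (1.73)(8.314)(221)/2.77 = 1147.54 kPa
vdW: P = nRT/(V − nb) − a n²/V² = 3178.69/2.69509 − 697.346/7.67290 = 1179.44 − 90.8843 = 1088.56 kPa
ΔP = 1088.56 − 1147.54 = -59.0 kPa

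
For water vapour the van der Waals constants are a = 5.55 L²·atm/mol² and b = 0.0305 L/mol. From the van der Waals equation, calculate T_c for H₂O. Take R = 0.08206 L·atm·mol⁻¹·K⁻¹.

For a van der Waals gas, T_c = 8a/(27Rb).
T_c = 8×5.55/(27×0.08206×0.0305) = 44.400/0.067576 = 657.0 K

T_c ≈ 657.0 K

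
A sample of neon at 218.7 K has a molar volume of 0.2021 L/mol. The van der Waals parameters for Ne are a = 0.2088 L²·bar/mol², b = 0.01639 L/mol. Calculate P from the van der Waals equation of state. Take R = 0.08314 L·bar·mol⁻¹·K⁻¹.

P ≈ 92.80 bar

P = RT/(V_m − b) − a/V_m²
RT/(V_m − b) = (0.08314)(218.7)/(0.2021 − 0.01639) = 18.183/0.18571 = 97.911 bar
a/V_m² = 0.2088/(0.2021)² = 5.1121 bar
P = 97.911 − 5.1121 = 92.80 bar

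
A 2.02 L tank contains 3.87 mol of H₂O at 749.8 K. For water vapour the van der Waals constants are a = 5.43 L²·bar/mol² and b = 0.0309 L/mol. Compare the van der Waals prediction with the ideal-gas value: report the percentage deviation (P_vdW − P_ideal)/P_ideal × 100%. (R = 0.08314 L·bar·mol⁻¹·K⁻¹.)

Ideal: P_ideal = nRT/V = (3.87)(0.08314)(749.8)/2.02 = 119.430 bar
vdW: P = nRT/(V − nb) − a n²/V² = 241.249/1.90042 − 81.3246/4.08040 = 126.945 − 19.9305 = 107.015 bar
% deviation = (107.015 − 119.430)/119.430 × 100% = -10.40%

-10.40 %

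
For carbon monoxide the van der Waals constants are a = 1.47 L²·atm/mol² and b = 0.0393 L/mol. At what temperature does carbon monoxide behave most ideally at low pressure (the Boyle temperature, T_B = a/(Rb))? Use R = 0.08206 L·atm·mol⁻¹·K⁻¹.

For a van der Waals gas the second virial coefficient B₂ = b − a/(RT) vanishes at T_B = a/(Rb).
T_B = 1.47/(0.08206×0.0393) = 1.47/0.0032250 = 455.8 K

T_B ≈ 455.8 K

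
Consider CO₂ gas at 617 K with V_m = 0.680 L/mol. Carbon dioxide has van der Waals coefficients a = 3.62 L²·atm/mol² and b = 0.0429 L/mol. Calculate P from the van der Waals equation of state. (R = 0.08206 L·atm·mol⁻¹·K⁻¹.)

P ≈ 71.64 atm

P = RT/(V_m − b) − a/V_m²
RT/(V_m − b) = (0.08206)(617)/(0.680 − 0.0429) = 50.631/0.63710 = 79.471 atm
a/V_m² = 3.62/(0.680)² = 7.8287 atm
P = 79.471 − 7.8287 = 71.64 atm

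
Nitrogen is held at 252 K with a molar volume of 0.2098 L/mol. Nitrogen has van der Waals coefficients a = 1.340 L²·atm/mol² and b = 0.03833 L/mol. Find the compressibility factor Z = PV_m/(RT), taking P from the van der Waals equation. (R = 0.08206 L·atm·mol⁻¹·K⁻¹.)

Z ≈ 0.9147

P = RT/(V_m − b) − a/V_m² = (0.08206)(252)/(0.2098 − 0.03833) − 1.340/(0.2098)²
  = 20.679/0.17147 − 30.443 = 120.60 − 30.443 = 90.16 atm
Z = PV_m/(RT) = (90.16)(0.2098)/((0.08206)(252)) = 18.916/20.679 = 0.9147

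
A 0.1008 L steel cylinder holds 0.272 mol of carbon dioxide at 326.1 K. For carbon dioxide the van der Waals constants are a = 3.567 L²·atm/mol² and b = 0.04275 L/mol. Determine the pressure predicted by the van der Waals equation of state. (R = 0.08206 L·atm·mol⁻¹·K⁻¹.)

P = nRT/(V − nb) − a n²/V²
nRT/(V − nb) = (0.272)(0.08206)(326.1)/(0.1008 − 0.272×0.04275) = 7.2787/0.089172 = 81.625 atm
a n²/V² = (3.567)(0.272)²/(0.1008)² = 25.973 atm
P = 81.625 − 25.973 = 55.65 atm

P ≈ 55.65 atm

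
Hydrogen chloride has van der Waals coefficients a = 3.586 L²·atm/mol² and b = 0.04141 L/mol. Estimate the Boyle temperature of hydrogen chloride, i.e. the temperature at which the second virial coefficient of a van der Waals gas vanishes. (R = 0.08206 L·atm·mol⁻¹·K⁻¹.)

T_B ≈ 1055 K

For a van der Waals gas the second virial coefficient B₂ = b − a/(RT) vanishes at T_B = a/(Rb).
T_B = 3.586/(0.08206×0.04141) = 3.586/0.0033981 = 1055 K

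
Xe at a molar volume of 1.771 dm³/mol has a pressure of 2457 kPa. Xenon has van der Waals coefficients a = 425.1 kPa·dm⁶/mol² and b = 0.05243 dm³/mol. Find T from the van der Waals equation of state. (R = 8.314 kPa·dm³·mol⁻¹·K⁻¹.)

T ≈ 535.9 K

T = (P + a/V_m²)(V_m − b)/R
P + a/V_m² = 2457 + 425.1/(1.771)² = 2592.5 kPa
V_m − b = 1.771 − 0.05243 = 1.7186 dm³/mol
T = (2592.5)(1.7186)/8.314 = 535.9 K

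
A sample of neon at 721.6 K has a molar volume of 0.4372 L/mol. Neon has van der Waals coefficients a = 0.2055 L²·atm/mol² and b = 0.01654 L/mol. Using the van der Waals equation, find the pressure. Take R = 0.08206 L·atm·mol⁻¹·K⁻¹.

P ≈ 139.7 atm

P = RT/(V_m − b) − a/V_m²
RT/(V_m − b) = (0.08206)(721.6)/(0.4372 − 0.01654) = 59.214/0.42066 = 140.76 atm
a/V_m² = 0.2055/(0.4372)² = 1.0751 atm
P = 140.76 − 1.0751 = 139.7 atm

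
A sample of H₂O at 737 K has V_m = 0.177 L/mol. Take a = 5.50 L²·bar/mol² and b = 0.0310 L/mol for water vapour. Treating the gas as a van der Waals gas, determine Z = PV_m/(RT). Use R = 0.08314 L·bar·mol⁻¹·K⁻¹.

P = RT/(V_m − b) − a/V_m² = (0.08314)(737)/(0.177 − 0.0310) − 5.50/(0.177)²
  = 61.274/0.14600 − 175.56 = 419.68 − 175.56 = 244.12 bar
Z = PV_m/(RT) = (244.12)(0.177)/((0.08314)(737)) = 43.209/61.274 = 0.7052

Z ≈ 0.7052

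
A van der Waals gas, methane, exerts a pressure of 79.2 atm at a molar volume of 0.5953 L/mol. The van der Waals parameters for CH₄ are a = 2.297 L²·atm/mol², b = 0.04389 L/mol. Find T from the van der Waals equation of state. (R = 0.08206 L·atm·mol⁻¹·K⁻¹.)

T ≈ 575.7 K

T = (P + a/V_m²)(V_m − b)/R
P + a/V_m² = 79.2 + 2.297/(0.5953)² = 85.682 atm
V_m − b = 0.5953 − 0.04389 = 0.55141 L/mol
T = (85.682)(0.55141)/0.08206 = 575.7 K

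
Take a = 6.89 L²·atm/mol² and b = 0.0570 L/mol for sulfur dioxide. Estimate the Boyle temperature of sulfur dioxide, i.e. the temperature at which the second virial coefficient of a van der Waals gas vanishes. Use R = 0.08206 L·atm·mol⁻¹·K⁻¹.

T_B ≈ 1473 K

For a van der Waals gas the second virial coefficient B₂ = b − a/(RT) vanishes at T_B = a/(Rb).
T_B = 6.89/(0.08206×0.0570) = 6.89/0.0046774 = 1473 K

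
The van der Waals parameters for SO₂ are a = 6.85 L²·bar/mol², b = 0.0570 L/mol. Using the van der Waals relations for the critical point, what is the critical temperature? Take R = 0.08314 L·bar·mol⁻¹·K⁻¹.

For a van der Waals gas, T_c = 8a/(27Rb).
T_c = 8×6.85/(27×0.08314×0.0570) = 54.800/0.12795 = 428.3 K

T_c ≈ 428.3 K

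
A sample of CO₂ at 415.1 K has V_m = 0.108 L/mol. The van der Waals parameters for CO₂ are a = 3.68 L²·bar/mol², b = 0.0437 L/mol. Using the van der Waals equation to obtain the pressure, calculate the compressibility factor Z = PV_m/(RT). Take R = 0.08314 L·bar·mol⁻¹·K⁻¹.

Z ≈ 0.6923

P = RT/(V_m − b) − a/V_m² = (0.08314)(415.1)/(0.108 − 0.0437) − 3.68/(0.108)²
  = 34.511/0.064300 − 315.50 = 536.72 − 315.50 = 221.22 bar
Z = PV_m/(RT) = (221.22)(0.108)/((0.08314)(415.1)) = 23.892/34.511 = 0.6923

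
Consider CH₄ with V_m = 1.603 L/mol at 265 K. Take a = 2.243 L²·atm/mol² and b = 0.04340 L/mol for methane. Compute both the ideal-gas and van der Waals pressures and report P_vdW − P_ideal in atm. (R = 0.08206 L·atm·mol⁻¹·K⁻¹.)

ΔP ≈ -0.495 atm

Ideal: P_ideal = RT/V_m = (0.08206)(265)/1.603 = 13.5658 atm
vdW: P = RT/(V_m − b) − a/V_m² = 21.7459/1.55960 − 2.243/2.56961 = 13.9433 − 0.872895 = 13.0704 atm
ΔP = 13.0704 − 13.5658 = -0.495 atm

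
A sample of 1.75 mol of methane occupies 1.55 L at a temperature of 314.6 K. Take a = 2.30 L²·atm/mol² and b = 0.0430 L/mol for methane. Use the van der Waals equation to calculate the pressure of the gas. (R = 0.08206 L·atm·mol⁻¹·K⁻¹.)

P = nRT/(V − nb) − a n²/V²
nRT/(V − nb) = (1.75)(0.08206)(314.6)/(1.55 − 1.75×0.0430) = 45.178/1.4748 = 30.633 atm
a n²/V² = (2.30)(1.75)²/(1.55)² = 2.9318 atm
P = 30.633 − 2.9318 = 27.70 atm

P ≈ 27.70 atm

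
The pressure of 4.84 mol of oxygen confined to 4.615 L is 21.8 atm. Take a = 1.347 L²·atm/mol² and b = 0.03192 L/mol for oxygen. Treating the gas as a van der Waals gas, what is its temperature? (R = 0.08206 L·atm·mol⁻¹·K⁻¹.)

T = (P + a n²/V²)(V − nb)/(nR)
P + a n²/V² = 21.8 + (1.347)(4.84)²/(4.615)² = 23.282 atm
V − nb = 4.615 − (4.84)(0.03192) = 4.4605 L
T = (23.282)(4.4605)/((4.84)(0.08206)) = 261.5 K

T ≈ 261.5 K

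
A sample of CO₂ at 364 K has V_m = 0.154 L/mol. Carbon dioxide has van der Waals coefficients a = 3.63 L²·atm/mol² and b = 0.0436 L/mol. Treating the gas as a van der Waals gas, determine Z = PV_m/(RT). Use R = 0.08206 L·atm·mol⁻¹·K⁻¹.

P = RT/(V_m − b) − a/V_m² = (0.08206)(364)/(0.154 − 0.0436) − 3.63/(0.154)²
  = 29.870/0.11040 − 153.06 = 270.56 − 153.06 = 117.50 atm
Z = PV_m/(RT) = (117.50)(0.154)/((0.08206)(364)) = 18.095/29.870 = 0.6058

Z ≈ 0.6058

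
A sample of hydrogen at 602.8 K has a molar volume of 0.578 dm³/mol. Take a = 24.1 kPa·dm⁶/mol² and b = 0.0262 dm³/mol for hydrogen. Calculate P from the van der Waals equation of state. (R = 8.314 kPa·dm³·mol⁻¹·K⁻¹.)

P ≈ 9010 kPa

P = RT/(V_m − b) − a/V_m²
RT/(V_m − b) = (8.314)(602.8)/(0.578 − 0.0262) = 5011.7/0.55180 = 9082.5 kPa
a/V_m² = 24.1/(0.578)² = 72.138 kPa
P = 9082.5 − 72.138 = 9010 kPa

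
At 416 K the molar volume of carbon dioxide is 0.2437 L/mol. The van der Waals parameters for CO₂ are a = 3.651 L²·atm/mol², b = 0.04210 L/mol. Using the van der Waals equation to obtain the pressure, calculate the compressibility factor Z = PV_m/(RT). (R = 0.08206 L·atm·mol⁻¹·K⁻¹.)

P = RT/(V_m − b) − a/V_m² = (0.08206)(416)/(0.2437 − 0.04210) − 3.651/(0.2437)²
  = 34.137/0.20160 − 61.475 = 169.33 − 61.475 = 107.86 atm
Z = PV_m/(RT) = (107.86)(0.2437)/((0.08206)(416)) = 26.285/34.137 = 0.7700

Z ≈ 0.7700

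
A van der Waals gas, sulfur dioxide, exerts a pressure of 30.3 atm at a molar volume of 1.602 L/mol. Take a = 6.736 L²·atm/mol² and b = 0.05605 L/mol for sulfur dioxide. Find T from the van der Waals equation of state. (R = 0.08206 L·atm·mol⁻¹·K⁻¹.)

T ≈ 620.3 K

T = (P + a/V_m²)(V_m − b)/R
P + a/V_m² = 30.3 + 6.736/(1.602)² = 32.925 atm
V_m − b = 1.602 − 0.05605 = 1.5460 L/mol
T = (32.925)(1.5460)/0.08206 = 620.3 K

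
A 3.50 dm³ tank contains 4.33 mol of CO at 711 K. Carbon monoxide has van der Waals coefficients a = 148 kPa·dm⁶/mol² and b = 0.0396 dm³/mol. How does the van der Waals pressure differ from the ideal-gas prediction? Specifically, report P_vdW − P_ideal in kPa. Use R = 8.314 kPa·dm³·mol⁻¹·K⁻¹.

Ideal: P_ideal = nRT/V = (4.33)(8.314)(711)/3.50 = 7313.07 kPa
vdW: P = nRT/(V − nb) − a n²/V² = 25595.7/3.32853 − 2774.84/12.2500 = 7689.79 − 226.518 = 7463.27 kPa
ΔP = 7463.27 − 7313.07 = 150.2 kPa

ΔP ≈ 150.2 kPa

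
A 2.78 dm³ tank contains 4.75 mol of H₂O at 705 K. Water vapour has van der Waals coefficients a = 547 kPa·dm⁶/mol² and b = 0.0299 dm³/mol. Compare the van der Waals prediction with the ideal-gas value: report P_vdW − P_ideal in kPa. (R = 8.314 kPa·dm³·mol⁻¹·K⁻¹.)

Ideal: P_ideal = nRT/V = (4.75)(8.314)(705)/2.78 = 10014.9 kPa
vdW: P = nRT/(V − nb) − a n²/V² = 27841.5/2.63798 − 12341.7/7.72840 = 10554.1 − 1596.93 = 8957.2 kPa
ΔP = 8957.2 − 10014.9 = -1058 kPa

ΔP ≈ -1058 kPa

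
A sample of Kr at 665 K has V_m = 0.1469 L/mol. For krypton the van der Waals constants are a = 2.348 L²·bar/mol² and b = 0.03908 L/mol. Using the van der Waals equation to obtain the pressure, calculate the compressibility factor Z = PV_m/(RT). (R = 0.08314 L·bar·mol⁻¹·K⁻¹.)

Z ≈ 1.073

P = RT/(V_m − b) − a/V_m² = (0.08314)(665)/(0.1469 − 0.03908) − 2.348/(0.1469)²
  = 55.288/0.10782 − 108.81 = 512.78 − 108.81 = 403.97 bar
Z = PV_m/(RT) = (403.97)(0.1469)/((0.08314)(665)) = 59.343/55.288 = 1.073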